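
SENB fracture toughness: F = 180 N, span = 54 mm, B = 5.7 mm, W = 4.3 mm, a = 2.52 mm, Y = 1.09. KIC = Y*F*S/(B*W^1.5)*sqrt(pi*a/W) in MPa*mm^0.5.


KIC = 1.09*180*54/(5.7*4.3^1.5)*sqrt(pi*2.52/4.3) = 282.85

282.85


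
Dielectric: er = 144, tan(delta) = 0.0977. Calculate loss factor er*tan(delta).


Loss = 144 * 0.0977 = 14.069

14.069


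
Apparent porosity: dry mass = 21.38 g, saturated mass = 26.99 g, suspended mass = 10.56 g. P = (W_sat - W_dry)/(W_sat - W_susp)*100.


P = (26.99 - 21.38) / (26.99 - 10.56) * 100 = 5.61 / 16.43 * 100 = 34.1%

34.1


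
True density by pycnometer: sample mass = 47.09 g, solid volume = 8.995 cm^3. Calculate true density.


TD = 47.09 / 8.995 = 5.235 g/cm^3

5.235


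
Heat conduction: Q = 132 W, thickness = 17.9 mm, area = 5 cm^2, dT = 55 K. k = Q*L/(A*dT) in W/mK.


k = 132*17.9/1000/(5/10000*55) = 85.92 W/mK

85.92


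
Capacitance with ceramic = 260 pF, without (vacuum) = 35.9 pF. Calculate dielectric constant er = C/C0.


er = 260 / 35.9 = 7.24

7.24


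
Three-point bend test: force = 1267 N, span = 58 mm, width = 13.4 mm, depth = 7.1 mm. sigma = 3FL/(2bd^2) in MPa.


sigma = 3*1267*58/(2*13.4*7.1^2) = 163.2 MPa

163.2


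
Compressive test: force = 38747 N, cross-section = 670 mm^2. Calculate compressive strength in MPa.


CS = 38747 / 670 = 57.8 MPa

57.8


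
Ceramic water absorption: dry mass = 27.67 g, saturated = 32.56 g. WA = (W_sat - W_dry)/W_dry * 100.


WA = (32.56 - 27.67) / 27.67 * 100 = 17.67%

17.67


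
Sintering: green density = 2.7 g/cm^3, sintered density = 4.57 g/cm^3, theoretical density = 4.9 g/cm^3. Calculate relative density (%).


Relative = 4.57 / 4.9 * 100 = 93.3%

93.3


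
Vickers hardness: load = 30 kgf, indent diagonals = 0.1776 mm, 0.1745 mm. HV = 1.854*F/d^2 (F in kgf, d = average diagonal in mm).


d_avg = (0.1776+0.1745)/2 = 0.17605 mm
HV = 1.854*30/0.17605^2 = 1795

1795


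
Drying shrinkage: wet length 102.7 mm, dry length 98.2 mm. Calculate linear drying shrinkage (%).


DS = (102.7 - 98.2) / 102.7 * 100 = 4.38%

4.38


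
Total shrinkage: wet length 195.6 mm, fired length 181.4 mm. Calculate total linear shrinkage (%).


TS = (195.6 - 181.4) / 195.6 * 100 = 7.26%

7.26


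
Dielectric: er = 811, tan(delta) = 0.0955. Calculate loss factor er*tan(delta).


Loss = 811 * 0.0955 = 77.451

77.451


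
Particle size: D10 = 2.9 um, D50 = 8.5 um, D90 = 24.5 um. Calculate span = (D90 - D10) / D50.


Span = (24.5 - 2.9) / 8.5 = 21.6 / 8.5 = 2.541

2.541


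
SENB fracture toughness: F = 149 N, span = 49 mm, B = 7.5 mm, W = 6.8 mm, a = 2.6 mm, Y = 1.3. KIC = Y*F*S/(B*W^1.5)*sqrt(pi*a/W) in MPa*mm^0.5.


KIC = 1.3*149*49/(7.5*6.8^1.5)*sqrt(pi*2.6/6.8) = 78.22

78.22


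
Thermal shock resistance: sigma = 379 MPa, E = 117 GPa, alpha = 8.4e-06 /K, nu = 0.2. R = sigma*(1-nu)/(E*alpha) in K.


R = 379*(1-0.2)/(117*1000*8.4e-06) = 309 K

309


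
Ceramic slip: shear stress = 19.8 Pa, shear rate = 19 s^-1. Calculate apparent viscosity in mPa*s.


eta = tau/gamma * 1000 = 19.8/19 * 1000 = 1042.1 mPa*s

1042.1


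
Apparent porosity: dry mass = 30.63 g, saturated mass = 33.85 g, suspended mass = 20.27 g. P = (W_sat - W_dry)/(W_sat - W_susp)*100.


P = (33.85 - 30.63) / (33.85 - 20.27) * 100 = 3.22 / 13.58 * 100 = 23.7%

23.7


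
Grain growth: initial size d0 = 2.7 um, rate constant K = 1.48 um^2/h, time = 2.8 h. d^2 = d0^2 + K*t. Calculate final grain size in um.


d^2 = 2.7^2 + 1.48*2.8 = 11.434
d = sqrt(11.434) = 3.38 um

3.38


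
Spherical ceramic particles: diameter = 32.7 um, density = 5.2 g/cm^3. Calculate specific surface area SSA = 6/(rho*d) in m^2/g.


SSA = 6 / (5.2 * 32.7) = 0.035 m^2/g

0.035


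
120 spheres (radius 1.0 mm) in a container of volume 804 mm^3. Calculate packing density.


V_sphere = 4/3*pi*1.0^3 = 4.1888 mm^3
Total V = 120*4.1888 = 502.656 mm^3
PD = 502.656 / 804 = 0.625

0.625


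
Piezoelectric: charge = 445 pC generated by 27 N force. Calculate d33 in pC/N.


d33 = 445 / 27 = 16.5 pC/N

16.5


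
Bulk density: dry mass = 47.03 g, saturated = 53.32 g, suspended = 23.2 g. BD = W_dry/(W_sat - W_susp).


BD = 47.03 / (53.32 - 23.2) = 47.03 / 30.12 = 1.561 g/cm^3

1.561


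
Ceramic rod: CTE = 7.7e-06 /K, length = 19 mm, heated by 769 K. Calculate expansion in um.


dL = 7.7e-06 * 19 * 769 * 1000 = 112.505 um

112.505


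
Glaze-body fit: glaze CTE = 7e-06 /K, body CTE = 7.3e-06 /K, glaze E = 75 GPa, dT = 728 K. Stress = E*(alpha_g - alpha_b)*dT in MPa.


Stress = 75*1000*(7e-06 - 7.3e-06)*728 = -16.4 MPa

-16.4


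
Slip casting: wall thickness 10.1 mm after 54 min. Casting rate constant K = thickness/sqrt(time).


K = 10.1 / sqrt(54) = 10.1 / 7.3485 = 1.374 mm/min^0.5

1.374


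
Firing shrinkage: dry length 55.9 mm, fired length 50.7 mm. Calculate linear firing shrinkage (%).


FS = (55.9 - 50.7) / 55.9 * 100 = 9.3%

9.3


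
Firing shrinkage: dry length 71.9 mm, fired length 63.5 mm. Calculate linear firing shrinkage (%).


FS = (71.9 - 63.5) / 71.9 * 100 = 11.68%

11.68


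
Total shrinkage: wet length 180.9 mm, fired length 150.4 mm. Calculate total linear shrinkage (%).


TS = (180.9 - 150.4) / 180.9 * 100 = 16.86%

16.86


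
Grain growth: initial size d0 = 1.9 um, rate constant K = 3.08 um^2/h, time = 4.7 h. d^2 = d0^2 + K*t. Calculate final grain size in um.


d^2 = 1.9^2 + 3.08*4.7 = 18.086
d = sqrt(18.086) = 4.25 um

4.25


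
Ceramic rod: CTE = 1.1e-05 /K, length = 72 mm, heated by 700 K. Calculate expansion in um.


dL = 1.1e-05 * 72 * 700 * 1000 = 554.4 um

554.4


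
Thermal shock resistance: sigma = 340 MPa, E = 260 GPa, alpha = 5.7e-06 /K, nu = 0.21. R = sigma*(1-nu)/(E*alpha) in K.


R = 340*(1-0.21)/(260*1000*5.7e-06) = 181 K

181


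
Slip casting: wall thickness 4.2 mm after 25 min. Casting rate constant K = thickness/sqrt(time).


K = 4.2 / sqrt(25) = 4.2 / 5.0 = 0.84 mm/min^0.5

0.84


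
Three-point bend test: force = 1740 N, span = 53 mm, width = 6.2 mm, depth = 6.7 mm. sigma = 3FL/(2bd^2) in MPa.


sigma = 3*1740*53/(2*6.2*6.7^2) = 497.0 MPa

497.0


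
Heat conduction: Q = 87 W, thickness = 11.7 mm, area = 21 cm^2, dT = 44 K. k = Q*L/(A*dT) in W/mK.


k = 87*11.7/1000/(21/10000*44) = 11.02 W/mK

11.02


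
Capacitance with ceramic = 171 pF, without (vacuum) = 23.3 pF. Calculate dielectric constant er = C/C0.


er = 171 / 23.3 = 7.34

7.34


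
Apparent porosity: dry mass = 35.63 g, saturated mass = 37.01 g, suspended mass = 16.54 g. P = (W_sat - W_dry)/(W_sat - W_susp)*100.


P = (37.01 - 35.63) / (37.01 - 16.54) * 100 = 1.38 / 20.47 * 100 = 6.7%

6.7


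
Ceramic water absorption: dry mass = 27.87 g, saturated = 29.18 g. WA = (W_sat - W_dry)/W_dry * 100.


WA = (29.18 - 27.87) / 27.87 * 100 = 4.7%

4.7


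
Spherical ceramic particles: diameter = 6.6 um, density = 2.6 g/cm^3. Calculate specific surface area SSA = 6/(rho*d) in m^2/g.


SSA = 6 / (2.6 * 6.6) = 0.35 m^2/g

0.35


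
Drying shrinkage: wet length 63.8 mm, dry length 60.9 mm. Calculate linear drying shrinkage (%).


DS = (63.8 - 60.9) / 63.8 * 100 = 4.55%

4.55


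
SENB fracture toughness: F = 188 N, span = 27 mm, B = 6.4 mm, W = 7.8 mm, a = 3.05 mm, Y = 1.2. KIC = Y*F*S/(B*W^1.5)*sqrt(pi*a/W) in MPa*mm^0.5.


KIC = 1.2*188*27/(6.4*7.8^1.5)*sqrt(pi*3.05/7.8) = 48.42

48.42


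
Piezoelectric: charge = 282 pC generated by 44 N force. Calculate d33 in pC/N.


d33 = 282 / 44 = 6.4 pC/N

6.4


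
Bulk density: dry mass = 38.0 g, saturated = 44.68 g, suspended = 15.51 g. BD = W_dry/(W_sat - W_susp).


BD = 38.0 / (44.68 - 15.51) = 38.0 / 29.17 = 1.303 g/cm^3

1.303


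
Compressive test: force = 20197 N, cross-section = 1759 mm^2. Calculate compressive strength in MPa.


CS = 20197 / 1759 = 11.5 MPa

11.5


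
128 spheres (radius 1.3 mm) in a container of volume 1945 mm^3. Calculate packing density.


V_sphere = 4/3*pi*1.3^3 = 9.2028 mm^3
Total V = 128*9.2028 = 1177.9584 mm^3
PD = 1177.9584 / 1945 = 0.606

0.606


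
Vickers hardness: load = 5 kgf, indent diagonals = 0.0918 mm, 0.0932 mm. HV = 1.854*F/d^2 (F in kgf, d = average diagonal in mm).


d_avg = (0.0918+0.0932)/2 = 0.0925 mm
HV = 1.854*5/0.0925^2 = 1083

1083


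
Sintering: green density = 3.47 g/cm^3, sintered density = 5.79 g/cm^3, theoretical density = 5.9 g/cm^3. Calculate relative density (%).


Relative = 5.79 / 5.9 * 100 = 98.1%

98.1


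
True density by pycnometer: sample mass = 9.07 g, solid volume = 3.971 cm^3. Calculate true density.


TD = 9.07 / 3.971 = 2.284 g/cm^3

2.284


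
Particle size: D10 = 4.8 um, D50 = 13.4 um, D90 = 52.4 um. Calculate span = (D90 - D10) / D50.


Span = (52.4 - 4.8) / 13.4 = 47.6 / 13.4 = 3.552

3.552


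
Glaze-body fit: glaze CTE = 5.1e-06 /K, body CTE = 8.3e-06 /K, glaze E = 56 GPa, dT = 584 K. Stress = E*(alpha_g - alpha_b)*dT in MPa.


Stress = 56*1000*(5.1e-06 - 8.3e-06)*584 = -104.7 MPa

-104.7


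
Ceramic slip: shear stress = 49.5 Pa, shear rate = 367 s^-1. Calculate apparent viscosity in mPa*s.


eta = tau/gamma * 1000 = 49.5/367 * 1000 = 134.9 mPa*s

134.9


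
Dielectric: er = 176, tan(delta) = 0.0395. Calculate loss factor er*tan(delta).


Loss = 176 * 0.0395 = 6.952

6.952


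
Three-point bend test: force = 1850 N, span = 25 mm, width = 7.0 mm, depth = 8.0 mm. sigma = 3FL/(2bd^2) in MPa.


sigma = 3*1850*25/(2*7.0*8.0^2) = 154.9 MPa

154.9


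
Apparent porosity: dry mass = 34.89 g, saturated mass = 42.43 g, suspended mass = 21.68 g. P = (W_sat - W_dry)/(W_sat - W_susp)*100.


P = (42.43 - 34.89) / (42.43 - 21.68) * 100 = 7.54 / 20.75 * 100 = 36.3%

36.3


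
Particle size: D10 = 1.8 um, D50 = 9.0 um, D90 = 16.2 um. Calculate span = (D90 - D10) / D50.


Span = (16.2 - 1.8) / 9.0 = 14.4 / 9.0 = 1.6

1.6


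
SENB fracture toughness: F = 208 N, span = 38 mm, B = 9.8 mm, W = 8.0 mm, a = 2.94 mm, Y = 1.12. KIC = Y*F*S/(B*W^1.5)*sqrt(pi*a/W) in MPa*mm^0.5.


KIC = 1.12*208*38/(9.8*8.0^1.5)*sqrt(pi*2.94/8.0) = 42.9

42.9


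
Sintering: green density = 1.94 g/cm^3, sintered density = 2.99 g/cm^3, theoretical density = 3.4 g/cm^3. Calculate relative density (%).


Relative = 2.99 / 3.4 * 100 = 87.9%

87.9


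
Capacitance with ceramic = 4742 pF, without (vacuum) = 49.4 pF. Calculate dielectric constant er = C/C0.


er = 4742 / 49.4 = 95.99

95.99


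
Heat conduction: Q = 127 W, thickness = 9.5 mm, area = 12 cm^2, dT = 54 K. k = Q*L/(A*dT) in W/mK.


k = 127*9.5/1000/(12/10000*54) = 18.62 W/mK

18.62


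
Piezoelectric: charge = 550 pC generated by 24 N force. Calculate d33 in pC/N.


d33 = 550 / 24 = 22.9 pC/N

22.9


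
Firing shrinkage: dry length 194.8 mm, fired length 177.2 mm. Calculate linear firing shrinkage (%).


FS = (194.8 - 177.2) / 194.8 * 100 = 9.03%

9.03


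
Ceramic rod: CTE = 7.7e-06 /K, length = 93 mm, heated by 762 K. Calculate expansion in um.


dL = 7.7e-06 * 93 * 762 * 1000 = 545.668 um

545.668


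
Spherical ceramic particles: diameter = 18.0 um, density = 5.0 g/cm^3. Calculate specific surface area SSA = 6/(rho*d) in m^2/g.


SSA = 6 / (5.0 * 18.0) = 0.067 m^2/g

0.067


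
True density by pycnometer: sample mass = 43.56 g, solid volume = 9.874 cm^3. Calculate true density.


TD = 43.56 / 9.874 = 4.412 g/cm^3

4.412


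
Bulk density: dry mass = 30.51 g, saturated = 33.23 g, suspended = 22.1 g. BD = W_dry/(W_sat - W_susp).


BD = 30.51 / (33.23 - 22.1) = 30.51 / 11.13 = 2.741 g/cm^3

2.741


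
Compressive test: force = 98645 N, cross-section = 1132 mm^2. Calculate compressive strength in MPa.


CS = 98645 / 1132 = 87.1 MPa

87.1


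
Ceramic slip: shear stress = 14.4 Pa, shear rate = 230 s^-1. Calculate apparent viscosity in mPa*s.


eta = tau/gamma * 1000 = 14.4/230 * 1000 = 62.6 mPa*s

62.6


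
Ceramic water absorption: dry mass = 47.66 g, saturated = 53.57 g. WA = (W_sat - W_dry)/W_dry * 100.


WA = (53.57 - 47.66) / 47.66 * 100 = 12.4%

12.4


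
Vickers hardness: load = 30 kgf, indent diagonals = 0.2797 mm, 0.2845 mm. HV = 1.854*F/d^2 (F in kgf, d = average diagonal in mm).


d_avg = (0.2797+0.2845)/2 = 0.2821 mm
HV = 1.854*30/0.2821^2 = 699

699


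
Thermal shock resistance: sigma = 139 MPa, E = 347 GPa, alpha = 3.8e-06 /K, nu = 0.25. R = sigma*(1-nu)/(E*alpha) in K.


R = 139*(1-0.25)/(347*1000*3.8e-06) = 79 K

79


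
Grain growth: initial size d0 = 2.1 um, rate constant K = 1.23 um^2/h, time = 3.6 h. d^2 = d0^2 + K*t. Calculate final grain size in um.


d^2 = 2.1^2 + 1.23*3.6 = 8.838
d = sqrt(8.838) = 2.97 um

2.97


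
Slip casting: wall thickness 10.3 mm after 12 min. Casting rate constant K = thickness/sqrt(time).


K = 10.3 / sqrt(12) = 10.3 / 3.4641 = 2.973 mm/min^0.5

2.973


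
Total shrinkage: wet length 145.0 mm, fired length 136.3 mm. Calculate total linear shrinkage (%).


TS = (145.0 - 136.3) / 145.0 * 100 = 6.0%

6.0


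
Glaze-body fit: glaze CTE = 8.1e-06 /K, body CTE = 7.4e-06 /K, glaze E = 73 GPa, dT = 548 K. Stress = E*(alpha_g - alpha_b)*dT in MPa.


Stress = 73*1000*(8.1e-06 - 7.4e-06)*548 = 28.0 MPa

28.0


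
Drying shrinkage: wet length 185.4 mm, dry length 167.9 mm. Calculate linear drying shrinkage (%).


DS = (185.4 - 167.9) / 185.4 * 100 = 9.44%

9.44


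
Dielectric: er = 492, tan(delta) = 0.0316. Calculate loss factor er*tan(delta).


Loss = 492 * 0.0316 = 15.547

15.547


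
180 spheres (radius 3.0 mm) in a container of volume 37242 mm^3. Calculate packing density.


V_sphere = 4/3*pi*3.0^3 = 113.0973 mm^3
Total V = 180*113.0973 = 20357.514 mm^3
PD = 20357.514 / 37242 = 0.547

0.547


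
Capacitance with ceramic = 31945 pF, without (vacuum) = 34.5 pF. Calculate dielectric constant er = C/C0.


er = 31945 / 34.5 = 925.94

925.94


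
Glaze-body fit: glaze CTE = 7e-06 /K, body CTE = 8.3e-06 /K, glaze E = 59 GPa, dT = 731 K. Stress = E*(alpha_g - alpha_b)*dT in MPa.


Stress = 59*1000*(7e-06 - 8.3e-06)*731 = -56.1 MPa

-56.1


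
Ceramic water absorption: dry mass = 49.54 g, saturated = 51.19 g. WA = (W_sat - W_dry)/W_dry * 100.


WA = (51.19 - 49.54) / 49.54 * 100 = 3.33%

3.33


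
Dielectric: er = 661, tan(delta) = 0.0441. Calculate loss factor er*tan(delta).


Loss = 661 * 0.0441 = 29.15

29.15


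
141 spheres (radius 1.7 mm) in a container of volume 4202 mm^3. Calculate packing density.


V_sphere = 4/3*pi*1.7^3 = 20.5795 mm^3
Total V = 141*20.5795 = 2901.7095 mm^3
PD = 2901.7095 / 4202 = 0.691

0.691


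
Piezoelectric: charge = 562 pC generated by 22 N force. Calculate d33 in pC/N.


d33 = 562 / 22 = 25.5 pC/N

25.5


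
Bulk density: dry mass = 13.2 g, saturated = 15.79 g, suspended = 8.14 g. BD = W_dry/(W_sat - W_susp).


BD = 13.2 / (15.79 - 8.14) = 13.2 / 7.65 = 1.725 g/cm^3

1.725


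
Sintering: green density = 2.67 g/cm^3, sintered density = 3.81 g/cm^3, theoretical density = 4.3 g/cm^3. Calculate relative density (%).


Relative = 3.81 / 4.3 * 100 = 88.6%

88.6


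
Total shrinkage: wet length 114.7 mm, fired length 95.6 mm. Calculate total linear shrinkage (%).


TS = (114.7 - 95.6) / 114.7 * 100 = 16.65%

16.65


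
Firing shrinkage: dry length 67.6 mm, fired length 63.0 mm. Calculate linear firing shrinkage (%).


FS = (67.6 - 63.0) / 67.6 * 100 = 6.8%

6.8


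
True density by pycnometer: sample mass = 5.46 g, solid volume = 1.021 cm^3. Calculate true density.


TD = 5.46 / 1.021 = 5.348 g/cm^3

5.348


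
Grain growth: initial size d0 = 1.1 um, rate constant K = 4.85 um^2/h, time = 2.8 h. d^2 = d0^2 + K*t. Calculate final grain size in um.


d^2 = 1.1^2 + 4.85*2.8 = 14.79
d = sqrt(14.79) = 3.85 um

3.85


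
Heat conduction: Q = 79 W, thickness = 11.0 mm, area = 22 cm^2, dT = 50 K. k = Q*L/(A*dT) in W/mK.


k = 79*11.0/1000/(22/10000*50) = 7.9 W/mK

7.9


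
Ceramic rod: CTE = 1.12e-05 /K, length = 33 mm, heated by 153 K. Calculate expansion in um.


dL = 1.12e-05 * 33 * 153 * 1000 = 56.549 um

56.549


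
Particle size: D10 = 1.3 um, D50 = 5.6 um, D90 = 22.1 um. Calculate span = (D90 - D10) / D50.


Span = (22.1 - 1.3) / 5.6 = 20.8 / 5.6 = 3.714

3.714


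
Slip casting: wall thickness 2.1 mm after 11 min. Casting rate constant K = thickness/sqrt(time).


K = 2.1 / sqrt(11) = 2.1 / 3.3166 = 0.633 mm/min^0.5

0.633


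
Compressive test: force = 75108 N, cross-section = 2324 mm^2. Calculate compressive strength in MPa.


CS = 75108 / 2324 = 32.3 MPa

32.3


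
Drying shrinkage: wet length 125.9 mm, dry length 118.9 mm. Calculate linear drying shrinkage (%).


DS = (125.9 - 118.9) / 125.9 * 100 = 5.56%

5.56


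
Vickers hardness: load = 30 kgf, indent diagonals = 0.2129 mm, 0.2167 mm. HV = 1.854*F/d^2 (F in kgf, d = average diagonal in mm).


d_avg = (0.2129+0.2167)/2 = 0.2148 mm
HV = 1.854*30/0.2148^2 = 1205

1205


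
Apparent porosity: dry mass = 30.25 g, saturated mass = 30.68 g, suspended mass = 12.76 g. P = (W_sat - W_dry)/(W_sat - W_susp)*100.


P = (30.68 - 30.25) / (30.68 - 12.76) * 100 = 0.43 / 17.92 * 100 = 2.4%

2.4


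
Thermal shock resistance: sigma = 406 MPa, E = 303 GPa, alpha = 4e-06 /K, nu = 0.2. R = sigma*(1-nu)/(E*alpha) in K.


R = 406*(1-0.2)/(303*1000*4e-06) = 268 K

268


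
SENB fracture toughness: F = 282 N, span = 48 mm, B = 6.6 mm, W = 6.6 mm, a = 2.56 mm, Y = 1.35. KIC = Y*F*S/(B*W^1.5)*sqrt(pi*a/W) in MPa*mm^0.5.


KIC = 1.35*282*48/(6.6*6.6^1.5)*sqrt(pi*2.56/6.6) = 180.25

180.25


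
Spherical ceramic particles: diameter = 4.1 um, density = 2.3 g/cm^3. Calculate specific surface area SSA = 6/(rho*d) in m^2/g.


SSA = 6 / (2.3 * 4.1) = 0.636 m^2/g

0.636


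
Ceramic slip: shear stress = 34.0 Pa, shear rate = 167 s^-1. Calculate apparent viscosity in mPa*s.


eta = tau/gamma * 1000 = 34.0/167 * 1000 = 203.6 mPa*s

203.6


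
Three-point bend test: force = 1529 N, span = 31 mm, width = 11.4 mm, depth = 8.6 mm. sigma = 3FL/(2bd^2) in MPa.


sigma = 3*1529*31/(2*11.4*8.6^2) = 84.3 MPa

84.3


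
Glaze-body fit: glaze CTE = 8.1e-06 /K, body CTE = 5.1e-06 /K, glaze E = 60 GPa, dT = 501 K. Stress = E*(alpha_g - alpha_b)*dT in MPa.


Stress = 60*1000*(8.1e-06 - 5.1e-06)*501 = 90.2 MPa

90.2


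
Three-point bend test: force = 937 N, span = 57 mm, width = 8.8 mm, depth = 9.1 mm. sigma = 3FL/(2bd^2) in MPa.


sigma = 3*937*57/(2*8.8*9.1^2) = 109.9 MPa

109.9


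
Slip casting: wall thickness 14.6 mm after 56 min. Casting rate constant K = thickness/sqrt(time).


K = 14.6 / sqrt(56) = 14.6 / 7.4833 = 1.951 mm/min^0.5

1.951


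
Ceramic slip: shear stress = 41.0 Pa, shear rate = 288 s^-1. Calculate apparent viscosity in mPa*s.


eta = tau/gamma * 1000 = 41.0/288 * 1000 = 142.4 mPa*s

142.4


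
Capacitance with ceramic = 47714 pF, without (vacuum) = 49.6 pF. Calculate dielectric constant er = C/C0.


er = 47714 / 49.6 = 961.98

961.98


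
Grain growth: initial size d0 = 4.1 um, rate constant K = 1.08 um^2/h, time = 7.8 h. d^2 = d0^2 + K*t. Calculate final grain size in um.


d^2 = 4.1^2 + 1.08*7.8 = 25.234
d = sqrt(25.234) = 5.02 um

5.02


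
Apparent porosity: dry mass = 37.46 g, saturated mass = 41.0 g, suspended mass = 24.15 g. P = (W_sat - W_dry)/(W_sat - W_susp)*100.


P = (41.0 - 37.46) / (41.0 - 24.15) * 100 = 3.54 / 16.85 * 100 = 21.0%

21.0


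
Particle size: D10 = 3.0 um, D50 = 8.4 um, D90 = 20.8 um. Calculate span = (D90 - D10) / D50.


Span = (20.8 - 3.0) / 8.4 = 17.8 / 8.4 = 2.119

2.119


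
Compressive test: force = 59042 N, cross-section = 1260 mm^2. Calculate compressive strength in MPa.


CS = 59042 / 1260 = 46.9 MPa

46.9


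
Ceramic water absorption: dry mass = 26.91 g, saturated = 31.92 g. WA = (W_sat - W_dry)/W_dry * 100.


WA = (31.92 - 26.91) / 26.91 * 100 = 18.62%

18.62


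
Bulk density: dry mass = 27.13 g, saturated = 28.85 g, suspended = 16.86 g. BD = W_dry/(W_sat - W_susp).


BD = 27.13 / (28.85 - 16.86) = 27.13 / 11.99 = 2.263 g/cm^3

2.263


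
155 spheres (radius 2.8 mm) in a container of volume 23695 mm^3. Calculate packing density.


V_sphere = 4/3*pi*2.8^3 = 91.9523 mm^3
Total V = 155*91.9523 = 14252.6065 mm^3
PD = 14252.6065 / 23695 = 0.602

0.602


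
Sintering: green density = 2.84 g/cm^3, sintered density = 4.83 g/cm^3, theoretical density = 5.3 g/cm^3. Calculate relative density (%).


Relative = 4.83 / 5.3 * 100 = 91.1%

91.1


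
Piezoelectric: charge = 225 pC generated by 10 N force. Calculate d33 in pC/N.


d33 = 225 / 10 = 22.5 pC/N

22.5


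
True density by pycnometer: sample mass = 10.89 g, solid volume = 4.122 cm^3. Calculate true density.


TD = 10.89 / 4.122 = 2.642 g/cm^3

2.642


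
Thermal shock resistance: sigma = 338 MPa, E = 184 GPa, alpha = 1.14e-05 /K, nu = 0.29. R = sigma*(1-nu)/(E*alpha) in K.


R = 338*(1-0.29)/(184*1000*1.14e-05) = 114 K

114


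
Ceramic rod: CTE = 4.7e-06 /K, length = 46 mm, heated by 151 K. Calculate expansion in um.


dL = 4.7e-06 * 46 * 151 * 1000 = 32.646 um

32.646


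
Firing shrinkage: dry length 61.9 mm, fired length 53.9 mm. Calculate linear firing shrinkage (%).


FS = (61.9 - 53.9) / 61.9 * 100 = 12.92%

12.92


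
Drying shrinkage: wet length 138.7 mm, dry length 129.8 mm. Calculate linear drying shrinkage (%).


DS = (138.7 - 129.8) / 138.7 * 100 = 6.42%

6.42


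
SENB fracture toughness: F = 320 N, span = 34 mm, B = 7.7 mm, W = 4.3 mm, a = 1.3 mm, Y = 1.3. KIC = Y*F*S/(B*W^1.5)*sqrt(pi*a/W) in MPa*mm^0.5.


KIC = 1.3*320*34/(7.7*4.3^1.5)*sqrt(pi*1.3/4.3) = 200.77

200.77


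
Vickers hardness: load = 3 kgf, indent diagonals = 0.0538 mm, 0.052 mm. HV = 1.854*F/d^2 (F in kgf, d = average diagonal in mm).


d_avg = (0.0538+0.052)/2 = 0.0529 mm
HV = 1.854*3/0.0529^2 = 1988

1988


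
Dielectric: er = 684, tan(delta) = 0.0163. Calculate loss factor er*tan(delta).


Loss = 684 * 0.0163 = 11.149

11.149


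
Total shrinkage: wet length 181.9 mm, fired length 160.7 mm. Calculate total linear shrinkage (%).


TS = (181.9 - 160.7) / 181.9 * 100 = 11.65%

11.65


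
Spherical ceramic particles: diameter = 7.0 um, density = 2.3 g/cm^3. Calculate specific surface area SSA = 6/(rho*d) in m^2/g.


SSA = 6 / (2.3 * 7.0) = 0.373 m^2/g

0.373


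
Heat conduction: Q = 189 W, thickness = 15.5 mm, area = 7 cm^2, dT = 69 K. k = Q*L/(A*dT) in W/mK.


k = 189*15.5/1000/(7/10000*69) = 60.65 W/mK

60.65


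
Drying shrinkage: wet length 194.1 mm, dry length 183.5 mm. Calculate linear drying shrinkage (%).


DS = (194.1 - 183.5) / 194.1 * 100 = 5.46%

5.46


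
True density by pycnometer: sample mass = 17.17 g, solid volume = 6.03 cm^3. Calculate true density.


TD = 17.17 / 6.03 = 2.847 g/cm^3

2.847


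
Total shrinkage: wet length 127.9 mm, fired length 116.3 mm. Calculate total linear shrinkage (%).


TS = (127.9 - 116.3) / 127.9 * 100 = 9.07%

9.07


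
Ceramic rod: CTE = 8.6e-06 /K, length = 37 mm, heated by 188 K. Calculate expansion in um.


dL = 8.6e-06 * 37 * 188 * 1000 = 59.822 um

59.822


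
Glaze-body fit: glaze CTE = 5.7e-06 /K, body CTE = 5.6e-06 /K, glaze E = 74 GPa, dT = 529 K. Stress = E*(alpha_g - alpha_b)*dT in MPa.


Stress = 74*1000*(5.7e-06 - 5.6e-06)*529 = 3.9 MPa

3.9


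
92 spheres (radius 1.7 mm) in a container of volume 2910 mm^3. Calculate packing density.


V_sphere = 4/3*pi*1.7^3 = 20.5795 mm^3
Total V = 92*20.5795 = 1893.314 mm^3
PD = 1893.314 / 2910 = 0.651

0.651


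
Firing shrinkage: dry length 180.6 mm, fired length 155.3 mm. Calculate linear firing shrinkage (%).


FS = (180.6 - 155.3) / 180.6 * 100 = 14.01%

14.01


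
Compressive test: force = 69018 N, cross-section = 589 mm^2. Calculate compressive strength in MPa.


CS = 69018 / 589 = 117.2 MPa

117.2


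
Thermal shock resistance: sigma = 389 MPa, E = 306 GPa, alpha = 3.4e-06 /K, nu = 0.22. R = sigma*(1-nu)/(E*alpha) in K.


R = 389*(1-0.22)/(306*1000*3.4e-06) = 292 K

292


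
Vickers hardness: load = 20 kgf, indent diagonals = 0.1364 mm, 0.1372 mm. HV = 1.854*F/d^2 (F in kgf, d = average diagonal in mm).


d_avg = (0.1364+0.1372)/2 = 0.1368 mm
HV = 1.854*20/0.1368^2 = 1981

1981


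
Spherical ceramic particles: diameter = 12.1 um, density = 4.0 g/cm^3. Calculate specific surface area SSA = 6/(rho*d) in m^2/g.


SSA = 6 / (4.0 * 12.1) = 0.124 m^2/g

0.124


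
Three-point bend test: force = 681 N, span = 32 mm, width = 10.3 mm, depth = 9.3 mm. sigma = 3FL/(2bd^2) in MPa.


sigma = 3*681*32/(2*10.3*9.3^2) = 36.7 MPa

36.7


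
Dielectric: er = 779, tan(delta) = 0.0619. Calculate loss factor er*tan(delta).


Loss = 779 * 0.0619 = 48.22

48.22


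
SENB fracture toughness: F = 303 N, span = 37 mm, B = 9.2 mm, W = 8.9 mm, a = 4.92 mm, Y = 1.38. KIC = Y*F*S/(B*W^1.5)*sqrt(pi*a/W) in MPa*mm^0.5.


KIC = 1.38*303*37/(9.2*8.9^1.5)*sqrt(pi*4.92/8.9) = 83.47

83.47


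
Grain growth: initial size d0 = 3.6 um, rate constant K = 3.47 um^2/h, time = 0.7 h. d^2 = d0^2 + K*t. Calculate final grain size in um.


d^2 = 3.6^2 + 3.47*0.7 = 15.389
d = sqrt(15.389) = 3.92 um

3.92


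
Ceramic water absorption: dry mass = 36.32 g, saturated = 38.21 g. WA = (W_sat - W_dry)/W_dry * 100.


WA = (38.21 - 36.32) / 36.32 * 100 = 5.2%

5.2


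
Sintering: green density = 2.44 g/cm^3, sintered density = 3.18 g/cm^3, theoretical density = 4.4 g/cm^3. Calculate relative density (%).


Relative = 3.18 / 4.4 * 100 = 72.3%

72.3


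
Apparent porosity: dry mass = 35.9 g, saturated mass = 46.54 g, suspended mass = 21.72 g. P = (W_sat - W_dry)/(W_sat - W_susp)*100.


P = (46.54 - 35.9) / (46.54 - 21.72) * 100 = 10.64 / 24.82 * 100 = 42.9%

42.9


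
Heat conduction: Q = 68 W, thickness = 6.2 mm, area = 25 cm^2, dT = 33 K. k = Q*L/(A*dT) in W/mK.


k = 68*6.2/1000/(25/10000*33) = 5.11 W/mK

5.11


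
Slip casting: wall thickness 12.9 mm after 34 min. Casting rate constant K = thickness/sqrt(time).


K = 12.9 / sqrt(34) = 12.9 / 5.831 = 2.212 mm/min^0.5

2.212


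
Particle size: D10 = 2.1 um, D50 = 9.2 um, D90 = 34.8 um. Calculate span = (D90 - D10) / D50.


Span = (34.8 - 2.1) / 9.2 = 32.7 / 9.2 = 3.554

3.554


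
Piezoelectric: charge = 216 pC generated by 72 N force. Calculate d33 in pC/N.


d33 = 216 / 72 = 3.0 pC/N

3.0


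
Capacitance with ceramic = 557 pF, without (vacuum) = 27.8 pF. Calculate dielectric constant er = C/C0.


er = 557 / 27.8 = 20.04

20.04


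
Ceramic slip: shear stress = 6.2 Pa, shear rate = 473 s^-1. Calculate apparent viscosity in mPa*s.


eta = tau/gamma * 1000 = 6.2/473 * 1000 = 13.1 mPa*s

13.1


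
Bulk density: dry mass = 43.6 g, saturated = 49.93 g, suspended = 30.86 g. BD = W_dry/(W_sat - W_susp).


BD = 43.6 / (49.93 - 30.86) = 43.6 / 19.07 = 2.286 g/cm^3

2.286


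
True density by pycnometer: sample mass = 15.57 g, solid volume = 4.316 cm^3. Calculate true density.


TD = 15.57 / 4.316 = 3.608 g/cm^3

3.608


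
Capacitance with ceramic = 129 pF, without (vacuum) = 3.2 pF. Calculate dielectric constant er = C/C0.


er = 129 / 3.2 = 40.31

40.31


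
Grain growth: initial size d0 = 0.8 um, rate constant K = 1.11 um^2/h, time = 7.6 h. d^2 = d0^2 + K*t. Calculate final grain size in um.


d^2 = 0.8^2 + 1.11*7.6 = 9.076
d = sqrt(9.076) = 3.01 um

3.01


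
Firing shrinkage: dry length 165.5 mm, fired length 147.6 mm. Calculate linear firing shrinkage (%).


FS = (165.5 - 147.6) / 165.5 * 100 = 10.82%

10.82


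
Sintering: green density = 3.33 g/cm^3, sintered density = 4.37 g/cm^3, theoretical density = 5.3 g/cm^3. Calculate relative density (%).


Relative = 4.37 / 5.3 * 100 = 82.5%

82.5


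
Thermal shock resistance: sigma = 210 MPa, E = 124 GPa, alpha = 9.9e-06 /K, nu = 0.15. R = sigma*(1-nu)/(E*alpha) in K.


R = 210*(1-0.15)/(124*1000*9.9e-06) = 145 K

145


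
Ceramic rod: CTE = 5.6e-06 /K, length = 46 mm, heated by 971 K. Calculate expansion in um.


dL = 5.6e-06 * 46 * 971 * 1000 = 250.13 um

250.13


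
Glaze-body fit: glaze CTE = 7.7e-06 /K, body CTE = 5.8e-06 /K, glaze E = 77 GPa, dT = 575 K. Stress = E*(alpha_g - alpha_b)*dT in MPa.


Stress = 77*1000*(7.7e-06 - 5.8e-06)*575 = 84.1 MPa

84.1


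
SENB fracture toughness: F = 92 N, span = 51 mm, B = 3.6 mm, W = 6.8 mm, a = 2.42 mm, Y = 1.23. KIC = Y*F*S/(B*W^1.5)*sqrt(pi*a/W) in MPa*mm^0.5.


KIC = 1.23*92*51/(3.6*6.8^1.5)*sqrt(pi*2.42/6.8) = 95.59

95.59


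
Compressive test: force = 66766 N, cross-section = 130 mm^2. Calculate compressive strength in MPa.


CS = 66766 / 130 = 513.6 MPa

513.6


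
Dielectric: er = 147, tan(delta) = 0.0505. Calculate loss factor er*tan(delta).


Loss = 147 * 0.0505 = 7.424

7.424


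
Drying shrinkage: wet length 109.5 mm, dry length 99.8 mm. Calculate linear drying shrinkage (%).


DS = (109.5 - 99.8) / 109.5 * 100 = 8.86%

8.86


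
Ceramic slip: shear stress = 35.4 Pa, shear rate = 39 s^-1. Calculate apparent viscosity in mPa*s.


eta = tau/gamma * 1000 = 35.4/39 * 1000 = 907.7 mPa*s

907.7


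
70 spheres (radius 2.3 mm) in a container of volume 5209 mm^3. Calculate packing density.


V_sphere = 4/3*pi*2.3^3 = 50.965 mm^3
Total V = 70*50.965 = 3567.55 mm^3
PD = 3567.55 / 5209 = 0.685

0.685


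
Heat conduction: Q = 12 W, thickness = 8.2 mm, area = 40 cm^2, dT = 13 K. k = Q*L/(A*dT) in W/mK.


k = 12*8.2/1000/(40/10000*13) = 1.89 W/mK

1.89


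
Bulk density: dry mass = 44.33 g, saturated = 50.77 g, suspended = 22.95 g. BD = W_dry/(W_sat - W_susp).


BD = 44.33 / (50.77 - 22.95) = 44.33 / 27.82 = 1.593 g/cm^3

1.593


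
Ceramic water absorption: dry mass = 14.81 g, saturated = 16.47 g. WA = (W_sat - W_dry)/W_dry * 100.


WA = (16.47 - 14.81) / 14.81 * 100 = 11.21%

11.21


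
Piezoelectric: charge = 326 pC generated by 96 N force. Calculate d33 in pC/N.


d33 = 326 / 96 = 3.4 pC/N

3.4


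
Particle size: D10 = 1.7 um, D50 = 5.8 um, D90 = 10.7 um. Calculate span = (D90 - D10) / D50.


Span = (10.7 - 1.7) / 5.8 = 9.0 / 5.8 = 1.552

1.552


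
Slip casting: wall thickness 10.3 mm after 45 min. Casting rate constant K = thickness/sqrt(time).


K = 10.3 / sqrt(45) = 10.3 / 6.7082 = 1.535 mm/min^0.5

1.535


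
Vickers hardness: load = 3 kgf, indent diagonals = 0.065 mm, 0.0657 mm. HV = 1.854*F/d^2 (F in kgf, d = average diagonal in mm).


d_avg = (0.065+0.0657)/2 = 0.06535 mm
HV = 1.854*3/0.06535^2 = 1302

1302


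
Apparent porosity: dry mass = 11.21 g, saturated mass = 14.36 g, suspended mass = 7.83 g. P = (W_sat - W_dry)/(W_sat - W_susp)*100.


P = (14.36 - 11.21) / (14.36 - 7.83) * 100 = 3.15 / 6.53 * 100 = 48.2%

48.2


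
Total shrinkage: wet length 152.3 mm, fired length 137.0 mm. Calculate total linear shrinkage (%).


TS = (152.3 - 137.0) / 152.3 * 100 = 10.05%

10.05


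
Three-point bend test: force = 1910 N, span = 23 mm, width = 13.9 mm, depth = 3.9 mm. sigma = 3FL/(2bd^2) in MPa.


sigma = 3*1910*23/(2*13.9*3.9^2) = 311.7 MPa

311.7


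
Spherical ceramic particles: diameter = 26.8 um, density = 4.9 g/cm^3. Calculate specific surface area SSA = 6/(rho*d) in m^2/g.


SSA = 6 / (4.9 * 26.8) = 0.046 m^2/g

0.046


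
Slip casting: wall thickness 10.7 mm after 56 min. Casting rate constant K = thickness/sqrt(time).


K = 10.7 / sqrt(56) = 10.7 / 7.4833 = 1.43 mm/min^0.5

1.43


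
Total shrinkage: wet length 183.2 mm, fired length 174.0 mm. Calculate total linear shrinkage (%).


TS = (183.2 - 174.0) / 183.2 * 100 = 5.02%

5.02


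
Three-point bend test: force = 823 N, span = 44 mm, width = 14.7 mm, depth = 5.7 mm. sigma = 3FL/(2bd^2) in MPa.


sigma = 3*823*44/(2*14.7*5.7^2) = 113.7 MPa

113.7


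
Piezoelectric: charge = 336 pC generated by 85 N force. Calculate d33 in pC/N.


d33 = 336 / 85 = 4.0 pC/N

4.0


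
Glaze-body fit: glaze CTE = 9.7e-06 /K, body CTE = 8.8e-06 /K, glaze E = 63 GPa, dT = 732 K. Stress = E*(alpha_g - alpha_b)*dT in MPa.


Stress = 63*1000*(9.7e-06 - 8.8e-06)*732 = 41.5 MPa

41.5


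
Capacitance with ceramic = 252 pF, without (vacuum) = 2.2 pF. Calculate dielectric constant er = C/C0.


er = 252 / 2.2 = 114.55

114.55


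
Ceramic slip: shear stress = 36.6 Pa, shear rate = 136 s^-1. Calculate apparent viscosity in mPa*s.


eta = tau/gamma * 1000 = 36.6/136 * 1000 = 269.1 mPa*s

269.1


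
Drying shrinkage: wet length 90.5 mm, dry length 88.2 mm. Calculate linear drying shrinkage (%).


DS = (90.5 - 88.2) / 90.5 * 100 = 2.54%

2.54


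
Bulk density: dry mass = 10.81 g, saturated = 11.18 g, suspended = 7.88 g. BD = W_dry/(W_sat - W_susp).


BD = 10.81 / (11.18 - 7.88) = 10.81 / 3.3 = 3.276 g/cm^3

3.276


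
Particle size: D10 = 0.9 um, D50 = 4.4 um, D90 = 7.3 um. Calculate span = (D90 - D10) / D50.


Span = (7.3 - 0.9) / 4.4 = 6.4 / 4.4 = 1.455

1.455


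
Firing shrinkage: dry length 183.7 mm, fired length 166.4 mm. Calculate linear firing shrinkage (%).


FS = (183.7 - 166.4) / 183.7 * 100 = 9.42%

9.42


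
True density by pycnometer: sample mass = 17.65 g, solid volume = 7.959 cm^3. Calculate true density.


TD = 17.65 / 7.959 = 2.218 g/cm^3

2.218


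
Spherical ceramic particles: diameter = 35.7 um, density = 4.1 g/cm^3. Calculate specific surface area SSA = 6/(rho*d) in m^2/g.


SSA = 6 / (4.1 * 35.7) = 0.041 m^2/g

0.041


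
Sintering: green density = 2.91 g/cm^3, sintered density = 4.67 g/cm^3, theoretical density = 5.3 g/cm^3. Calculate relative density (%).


Relative = 4.67 / 5.3 * 100 = 88.1%

88.1


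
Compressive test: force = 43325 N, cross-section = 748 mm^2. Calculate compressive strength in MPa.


CS = 43325 / 748 = 57.9 MPa

57.9


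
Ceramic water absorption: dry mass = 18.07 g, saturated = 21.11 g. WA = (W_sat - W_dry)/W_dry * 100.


WA = (21.11 - 18.07) / 18.07 * 100 = 16.82%

16.82


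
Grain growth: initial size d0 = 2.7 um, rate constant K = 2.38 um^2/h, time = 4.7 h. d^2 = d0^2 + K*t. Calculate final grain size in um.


d^2 = 2.7^2 + 2.38*4.7 = 18.476
d = sqrt(18.476) = 4.3 um

4.3


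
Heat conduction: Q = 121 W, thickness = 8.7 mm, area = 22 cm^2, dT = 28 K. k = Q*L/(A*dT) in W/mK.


k = 121*8.7/1000/(22/10000*28) = 17.09 W/mK

17.09


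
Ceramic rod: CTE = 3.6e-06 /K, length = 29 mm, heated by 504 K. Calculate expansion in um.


dL = 3.6e-06 * 29 * 504 * 1000 = 52.618 um

52.618


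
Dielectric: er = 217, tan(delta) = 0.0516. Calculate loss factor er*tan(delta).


Loss = 217 * 0.0516 = 11.197

11.197


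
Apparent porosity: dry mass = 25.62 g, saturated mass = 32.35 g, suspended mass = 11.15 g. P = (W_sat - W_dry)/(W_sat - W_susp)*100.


P = (32.35 - 25.62) / (32.35 - 11.15) * 100 = 6.73 / 21.2 * 100 = 31.7%

31.7


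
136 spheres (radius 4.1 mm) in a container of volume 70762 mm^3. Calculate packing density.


V_sphere = 4/3*pi*4.1^3 = 288.6956 mm^3
Total V = 136*288.6956 = 39262.6016 mm^3
PD = 39262.6016 / 70762 = 0.555

0.555


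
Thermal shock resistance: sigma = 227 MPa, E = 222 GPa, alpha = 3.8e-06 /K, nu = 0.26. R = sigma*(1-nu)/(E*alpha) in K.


R = 227*(1-0.26)/(222*1000*3.8e-06) = 199 K

199


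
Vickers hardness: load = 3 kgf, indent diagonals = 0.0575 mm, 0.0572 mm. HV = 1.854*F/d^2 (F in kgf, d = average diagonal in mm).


d_avg = (0.0575+0.0572)/2 = 0.05735 mm
HV = 1.854*3/0.05735^2 = 1691

1691


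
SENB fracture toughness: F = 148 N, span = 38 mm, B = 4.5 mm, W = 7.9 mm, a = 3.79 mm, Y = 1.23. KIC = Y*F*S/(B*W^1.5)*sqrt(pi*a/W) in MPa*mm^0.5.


KIC = 1.23*148*38/(4.5*7.9^1.5)*sqrt(pi*3.79/7.9) = 84.99

84.99


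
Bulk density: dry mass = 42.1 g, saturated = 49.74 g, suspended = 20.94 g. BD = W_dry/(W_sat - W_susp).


BD = 42.1 / (49.74 - 20.94) = 42.1 / 28.8 = 1.462 g/cm^3

1.462


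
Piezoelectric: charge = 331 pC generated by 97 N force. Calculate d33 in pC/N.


d33 = 331 / 97 = 3.4 pC/N

3.4


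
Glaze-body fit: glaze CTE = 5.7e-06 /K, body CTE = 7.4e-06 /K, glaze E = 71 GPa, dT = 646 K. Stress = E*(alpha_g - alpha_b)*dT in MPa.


Stress = 71*1000*(5.7e-06 - 7.4e-06)*646 = -78.0 MPa

-78.0


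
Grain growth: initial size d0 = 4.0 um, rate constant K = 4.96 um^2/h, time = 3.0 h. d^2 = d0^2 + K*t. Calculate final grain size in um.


d^2 = 4.0^2 + 4.96*3.0 = 30.88
d = sqrt(30.88) = 5.56 um

5.56


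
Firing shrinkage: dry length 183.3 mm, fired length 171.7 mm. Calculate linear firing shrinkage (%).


FS = (183.3 - 171.7) / 183.3 * 100 = 6.33%

6.33


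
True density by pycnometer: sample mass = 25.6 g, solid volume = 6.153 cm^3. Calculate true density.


TD = 25.6 / 6.153 = 4.161 g/cm^3

4.161


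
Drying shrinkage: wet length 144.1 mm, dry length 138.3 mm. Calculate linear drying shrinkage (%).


DS = (144.1 - 138.3) / 144.1 * 100 = 4.02%

4.02


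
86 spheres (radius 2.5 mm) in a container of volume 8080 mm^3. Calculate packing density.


V_sphere = 4/3*pi*2.5^3 = 65.4498 mm^3
Total V = 86*65.4498 = 5628.6828 mm^3
PD = 5628.6828 / 8080 = 0.697

0.697


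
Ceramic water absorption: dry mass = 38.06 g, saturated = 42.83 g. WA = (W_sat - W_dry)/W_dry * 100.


WA = (42.83 - 38.06) / 38.06 * 100 = 12.53%

12.53


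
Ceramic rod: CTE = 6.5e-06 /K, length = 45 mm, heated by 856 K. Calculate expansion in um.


dL = 6.5e-06 * 45 * 856 * 1000 = 250.38 um

250.38


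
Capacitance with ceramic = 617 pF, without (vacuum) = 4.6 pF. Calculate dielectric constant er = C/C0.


er = 617 / 4.6 = 134.13

134.13


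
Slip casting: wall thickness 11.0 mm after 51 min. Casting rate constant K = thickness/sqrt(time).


K = 11.0 / sqrt(51) = 11.0 / 7.1414 = 1.54 mm/min^0.5

1.54


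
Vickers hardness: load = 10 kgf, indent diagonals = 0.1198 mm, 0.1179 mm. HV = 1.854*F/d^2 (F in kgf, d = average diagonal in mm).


d_avg = (0.1198+0.1179)/2 = 0.11885 mm
HV = 1.854*10/0.11885^2 = 1313

1313


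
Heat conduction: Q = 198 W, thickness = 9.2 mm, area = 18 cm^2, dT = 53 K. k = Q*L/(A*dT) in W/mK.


k = 198*9.2/1000/(18/10000*53) = 19.09 W/mK

19.09


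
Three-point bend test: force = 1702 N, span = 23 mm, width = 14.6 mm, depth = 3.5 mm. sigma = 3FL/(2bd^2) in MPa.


sigma = 3*1702*23/(2*14.6*3.5^2) = 328.3 MPa

328.3


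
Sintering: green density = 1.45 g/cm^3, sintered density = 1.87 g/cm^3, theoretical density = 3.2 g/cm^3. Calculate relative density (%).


Relative = 1.87 / 3.2 * 100 = 58.4%

58.4


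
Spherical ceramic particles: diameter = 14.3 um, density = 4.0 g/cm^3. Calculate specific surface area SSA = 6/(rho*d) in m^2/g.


SSA = 6 / (4.0 * 14.3) = 0.105 m^2/g

0.105


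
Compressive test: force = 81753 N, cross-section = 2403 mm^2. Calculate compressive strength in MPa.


CS = 81753 / 2403 = 34.0 MPa

34.0


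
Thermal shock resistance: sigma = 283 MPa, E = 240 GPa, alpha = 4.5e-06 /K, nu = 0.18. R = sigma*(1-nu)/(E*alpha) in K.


R = 283*(1-0.18)/(240*1000*4.5e-06) = 215 K

215


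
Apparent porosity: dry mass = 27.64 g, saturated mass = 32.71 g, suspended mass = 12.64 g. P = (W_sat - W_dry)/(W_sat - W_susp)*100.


P = (32.71 - 27.64) / (32.71 - 12.64) * 100 = 5.07 / 20.07 * 100 = 25.3%

25.3


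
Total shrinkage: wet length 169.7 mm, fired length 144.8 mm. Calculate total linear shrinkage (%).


TS = (169.7 - 144.8) / 169.7 * 100 = 14.67%

14.67
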